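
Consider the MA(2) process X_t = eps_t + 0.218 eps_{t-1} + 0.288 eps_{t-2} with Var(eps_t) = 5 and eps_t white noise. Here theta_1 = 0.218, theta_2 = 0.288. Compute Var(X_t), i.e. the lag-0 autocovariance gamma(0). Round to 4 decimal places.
\gamma(0) = 5.6523

For an MA(q) process X_t = eps_t + sum_i theta_i eps_{t-i} with
Var(eps_t) = sigma^2, the variance is
  gamma(0) = sigma^2 * (1 + sum_i theta_i^2).
  sum_i theta_i^2 = (0.218)^2 + (0.288)^2 = 0.047524 + 0.082944 = 0.130468.
  gamma(0) = 5 * (1 + 0.130468) = 5 * 1.130468 = 5.65234, which rounds to 5.6523.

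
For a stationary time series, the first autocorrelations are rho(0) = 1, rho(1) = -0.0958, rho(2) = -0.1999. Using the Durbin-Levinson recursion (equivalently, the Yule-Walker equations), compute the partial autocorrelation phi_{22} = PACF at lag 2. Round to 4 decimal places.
\phi_{22} = -0.2110

The PACF at lag k is phi_{kk}, the last component of the solution
to the Yule-Walker system G_k phi = r_k where
  (G_k)_{ij} = rho(|i - j|), (r_k)_i = rho(i), i,j = 1..k.
Equivalently, Durbin-Levinson gives phi_{kk} iteratively:
  phi_{11} = rho(1)
  phi_{kk} = [rho(k) - sum_{j=1..k-1} phi_{k-1,j} rho(k-j)]
            / [1 - sum_{j=1..k-1} phi_{k-1,j} rho(j)],
  phi_{k,j} = phi_{k-1,j} - phi_{kk} phi_{k-1,k-j},  j = 1..k-1.
Step k = 1:
  phi_11 = rho(1) = -0.0958.
Step k = 2:
  phi_22 = [rho(2) - phi_11 rho(1)] / [1 - phi_11 rho(1)] = [-0.1999 - (-0.0958)(-0.0958)] / [1 - (-0.0958)(-0.0958)]
         = -0.20907764 / 0.99082236 = -0.211.
Therefore phi_{22} = -0.2110.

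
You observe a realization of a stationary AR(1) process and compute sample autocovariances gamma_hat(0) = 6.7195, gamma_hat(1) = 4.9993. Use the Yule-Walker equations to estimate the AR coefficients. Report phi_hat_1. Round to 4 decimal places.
\hat\phi_{1} = 0.7440

The Yule-Walker equations for an AR(p) process read, in matrix form,
  Gamma_p phi = r_p,   with   (Gamma_p)_{ij} = gamma(|i - j|),
                       (r_p)_i = gamma(i),   i,j = 1..p.
Substitute the sample gammas (Toeplitz matrix and right-hand side of size 1):
  Gamma_p = [[6.7195]]
  r_p     = [4.9993]
With p = 1 this is the single equation gamma(0) phi_1 = gamma(1):
  phi_hat_1 = gamma(1) / gamma(0) = 4.9993 / 6.7195 = 0.7440.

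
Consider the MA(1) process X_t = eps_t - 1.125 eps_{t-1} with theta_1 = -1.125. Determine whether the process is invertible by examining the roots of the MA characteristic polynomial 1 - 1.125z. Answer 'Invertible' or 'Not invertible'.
\text{Not invertible}

The MA(q) characteristic polynomial is P(z) = 1 - 1.125z.
Invertibility requires all roots to lie outside the unit circle, i.e. |z| > 1 for every root.
This is linear in z: 1 + (-1.125) z = 0  =>  z = -1/(-1.125) = 0.888889,  |z| = 0.888889.
Moduli of all roots: 0.8889.
All moduli strictly greater than 1? No.
Verdict: Not invertible.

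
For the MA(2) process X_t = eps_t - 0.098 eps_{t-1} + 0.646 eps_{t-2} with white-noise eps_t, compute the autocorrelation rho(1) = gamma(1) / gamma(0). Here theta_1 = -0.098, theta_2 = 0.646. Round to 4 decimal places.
\rho(1) = -0.1130

For an MA(q) process with theta_0 = 1, the autocovariance is
  gamma(k) = sigma^2 * sum_{i=0..q-k} theta_i * theta_{i+k},
and rho(k) = gamma(k) / gamma(0). Sigma^2 cancels.
  numerator   = (1)*(-0.098) + (-0.098)*(0.646) = -0.161308.
  denominator = (1)^2 + (-0.098)^2 + (0.646)^2 = 1.42692.
  rho(1) = -0.161308 / 1.42692 = -0.1130.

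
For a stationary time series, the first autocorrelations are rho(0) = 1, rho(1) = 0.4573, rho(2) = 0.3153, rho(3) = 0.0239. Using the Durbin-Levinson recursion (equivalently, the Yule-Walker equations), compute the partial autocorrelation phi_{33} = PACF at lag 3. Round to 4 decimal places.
\phi_{33} = -0.2090

The PACF at lag k is phi_{kk}, the last component of the solution
to the Yule-Walker system G_k phi = r_k where
  (G_k)_{ij} = rho(|i - j|), (r_k)_i = rho(i), i,j = 1..k.
Equivalently, Durbin-Levinson gives phi_{kk} iteratively:
  phi_{11} = rho(1)
  phi_{kk} = [rho(k) - sum_{j=1..k-1} phi_{k-1,j} rho(k-j)]
            / [1 - sum_{j=1..k-1} phi_{k-1,j} rho(j)],
  phi_{k,j} = phi_{k-1,j} - phi_{kk} phi_{k-1,k-j},  j = 1..k-1.
Step k = 1:
  phi_11 = rho(1) = 0.4573.
Step k = 2:
  phi_22 = [rho(2) - phi_11 rho(1)] / [1 - phi_11 rho(1)] = [0.3153 - (0.4573)(0.4573)] / [1 - (0.4573)(0.4573)]
         = 0.10617671 / 0.79087671 = 0.134252.
  Update: phi_21 = phi_11 - phi_22 phi_11 = 0.4573 - (0.134252)(0.4573) = 0.395907.
Step k = 3:
  phi_33 = [rho(3) - phi_21 rho(2) - phi_22 rho(1)] / [1 - phi_21 rho(1) - phi_22 rho(2)]
    numerator   = 0.0239 - (0.395907)(0.3153) - (0.134252)(0.4573) = -0.16232275
    denominator = 1 - (0.395907)(0.4573) - (0.134252)(0.3153) = 0.77662228
  phi_33 = -0.16232275 / 0.77662228 = -0.209.
Therefore phi_{33} = -0.2090.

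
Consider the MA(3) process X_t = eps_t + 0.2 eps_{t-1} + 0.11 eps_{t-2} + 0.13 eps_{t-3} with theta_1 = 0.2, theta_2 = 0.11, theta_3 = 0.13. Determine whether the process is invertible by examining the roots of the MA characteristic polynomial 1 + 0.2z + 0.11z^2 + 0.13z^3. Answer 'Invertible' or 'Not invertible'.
\text{Invertible}

The MA(q) characteristic polynomial is P(z) = 1 + 0.2z + 0.11z^2 + 0.13z^3.
Invertibility requires all roots to lie outside the unit circle, i.e. |z| > 1 for every root.
Degree 3: look for a simple real root z0 first, then factor out (1 - z/z0) and solve the remaining quadratic.
Testing z0 = -2: P(-2) = 1 + (0.2)(-2) + (0.11)(-2)^2 + (0.13)(-2)^3
  = 1 + (-0.4) + (0.44) + (-1.04) = 0.  So z_0 = -2 is a root, |z_0| = 2.
Divide out the factor (1 + 0.5 z) = (1 - z/z0) (since 1/z0 = -0.5):
  P(z) = (1 + 0.5 z)(1 + (-0.3) z + (0.26) z^2)
  [check: z-coef -0.3 - (-0.5) = 0.2; z^2-coef 0.26 - (-0.5)(-0.3) = 0.11; z^3-coef -(-0.5)(0.26) = 0.13.]
Remaining roots from the quadratic factor 1 + (-0.3) z + (0.26) z^2:
  Set 1 + (-0.3) z + (0.26) z^2 = 0, i.e. a z^2 + b z + c = 0 with a = 0.26, b = -0.3, c = 1.
  Discriminant D = b^2 - 4ac = (-0.3)^2 - 4*(0.26)*1 = 0.09 - (1.04) = -0.95.
  D < 0, so the roots are the complex-conjugate pair z = (-b +/- i sqrt(-D)) / (2a) = 0.5769 +/- 1.8744i.
  For a conjugate pair |z|^2 = z * conj(z) = (product of roots) = c/a = 1/(0.26) = 3.846154, so |z| = sqrt(3.846154) = 1.9612 for both roots.
Moduli of all roots: 2.0000, 1.9612, 1.9612.
All moduli strictly greater than 1? Yes.
Verdict: Invertible.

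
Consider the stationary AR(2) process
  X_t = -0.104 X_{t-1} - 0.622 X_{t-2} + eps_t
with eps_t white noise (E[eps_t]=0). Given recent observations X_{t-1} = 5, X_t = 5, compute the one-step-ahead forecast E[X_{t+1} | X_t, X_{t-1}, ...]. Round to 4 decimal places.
E[X_{t+1} \mid \mathcal F_t] = -3.6300

For an AR(p) model X_t = c + sum_i phi_i X_{t-i} + eps_t, the
one-step-ahead conditional mean is
  E[X_{t+1} | X_t, ...] = c + sum_i phi_i X_{t+1-i}.
Substitute known values:
  E[X_{t+1} | ...] = (-0.104) * (5) + (-0.622) * (5)
                   = -3.6300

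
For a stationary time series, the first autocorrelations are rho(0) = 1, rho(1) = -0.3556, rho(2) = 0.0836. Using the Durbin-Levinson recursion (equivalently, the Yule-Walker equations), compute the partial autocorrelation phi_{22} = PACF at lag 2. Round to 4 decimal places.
\phi_{22} = -0.0491

The PACF at lag k is phi_{kk}, the last component of the solution
to the Yule-Walker system G_k phi = r_k where
  (G_k)_{ij} = rho(|i - j|), (r_k)_i = rho(i), i,j = 1..k.
Equivalently, Durbin-Levinson gives phi_{kk} iteratively:
  phi_{11} = rho(1)
  phi_{kk} = [rho(k) - sum_{j=1..k-1} phi_{k-1,j} rho(k-j)]
            / [1 - sum_{j=1..k-1} phi_{k-1,j} rho(j)],
  phi_{k,j} = phi_{k-1,j} - phi_{kk} phi_{k-1,k-j},  j = 1..k-1.
Step k = 1:
  phi_11 = rho(1) = -0.3556.
Step k = 2:
  phi_22 = [rho(2) - phi_11 rho(1)] / [1 - phi_11 rho(1)] = [0.0836 - (-0.3556)(-0.3556)] / [1 - (-0.3556)(-0.3556)]
         = -0.04285136 / 0.87354864 = -0.0491.
Therefore phi_{22} = -0.0491.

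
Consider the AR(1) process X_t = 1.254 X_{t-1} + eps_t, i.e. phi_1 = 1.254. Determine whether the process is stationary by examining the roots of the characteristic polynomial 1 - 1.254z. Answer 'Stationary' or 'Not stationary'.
\text{Not stationary}

The AR(p) characteristic polynomial is P(z) = 1 - 1.254z.
Stationarity requires all roots to lie outside the unit circle, i.e. |z| > 1 for every root.
This is linear in z: 1 + (-1.254) z = 0  =>  z = -1/(-1.254) = 0.797448,  |z| = 0.797448.
Moduli of all roots: 0.7974.
All moduli strictly greater than 1? No.
Verdict: Not stationary.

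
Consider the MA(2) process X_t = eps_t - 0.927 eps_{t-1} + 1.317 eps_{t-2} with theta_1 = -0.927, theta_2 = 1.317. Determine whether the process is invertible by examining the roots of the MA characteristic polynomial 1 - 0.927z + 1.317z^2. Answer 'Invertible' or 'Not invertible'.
\text{Not invertible}

The MA(q) characteristic polynomial is P(z) = 1 - 0.927z + 1.317z^2.
Invertibility requires all roots to lie outside the unit circle, i.e. |z| > 1 for every root.
Set 1 + (-0.927) z + (1.317) z^2 = 0, i.e. a z^2 + b z + c = 0 with a = 1.317, b = -0.927, c = 1.
Discriminant D = b^2 - 4ac = (-0.927)^2 - 4*(1.317)*1 = 0.859329 - (5.268) = -4.408671.
D < 0, so the roots are the complex-conjugate pair z = (-b +/- i sqrt(-D)) / (2a) = 0.3519 +/- 0.7971i.
For a conjugate pair |z|^2 = z * conj(z) = (product of roots) = c/a = 1/(1.317) = 0.759301, so |z| = sqrt(0.759301) = 0.8714 for both roots.
Moduli of all roots: 0.8714, 0.8714.
All moduli strictly greater than 1? No.
Verdict: Not invertible.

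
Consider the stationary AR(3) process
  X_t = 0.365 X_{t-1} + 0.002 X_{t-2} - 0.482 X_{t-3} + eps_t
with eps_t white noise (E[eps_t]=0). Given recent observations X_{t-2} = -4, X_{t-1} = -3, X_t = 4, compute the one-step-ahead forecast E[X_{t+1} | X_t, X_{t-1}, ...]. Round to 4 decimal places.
E[X_{t+1} \mid \mathcal F_t] = 3.3820

For an AR(p) model X_t = c + sum_i phi_i X_{t-i} + eps_t, the
one-step-ahead conditional mean is
  E[X_{t+1} | X_t, ...] = c + sum_i phi_i X_{t+1-i}.
Substitute known values:
  E[X_{t+1} | ...] = (0.365) * (4) + (0.002) * (-3) + (-0.482) * (-4)
                   = 3.3820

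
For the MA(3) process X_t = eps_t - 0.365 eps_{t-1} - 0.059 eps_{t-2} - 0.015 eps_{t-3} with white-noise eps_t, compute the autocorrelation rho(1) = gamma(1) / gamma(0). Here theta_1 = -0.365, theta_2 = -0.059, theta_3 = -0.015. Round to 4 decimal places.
\rho(1) = -0.3013

For an MA(q) process with theta_0 = 1, the autocovariance is
  gamma(k) = sigma^2 * sum_{i=0..q-k} theta_i * theta_{i+k},
and rho(k) = gamma(k) / gamma(0). Sigma^2 cancels.
  numerator   = (1)*(-0.365) + (-0.365)*(-0.059) + (-0.059)*(-0.015) = -0.34258.
  denominator = (1)^2 + (-0.365)^2 + (-0.059)^2 + (-0.015)^2 = 1.136931.
  rho(1) = -0.34258 / 1.136931 = -0.3013.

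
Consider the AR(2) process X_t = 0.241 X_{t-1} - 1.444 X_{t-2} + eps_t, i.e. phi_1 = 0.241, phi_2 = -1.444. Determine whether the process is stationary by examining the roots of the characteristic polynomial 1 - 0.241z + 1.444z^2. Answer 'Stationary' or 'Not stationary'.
\text{Not stationary}

The AR(p) characteristic polynomial is P(z) = 1 - 0.241z + 1.444z^2.
Stationarity requires all roots to lie outside the unit circle, i.e. |z| > 1 for every root.
Set 1 + (-0.241) z + (1.444) z^2 = 0, i.e. a z^2 + b z + c = 0 with a = 1.444, b = -0.241, c = 1.
Discriminant D = b^2 - 4ac = (-0.241)^2 - 4*(1.444)*1 = 0.058081 - (5.776) = -5.717919.
D < 0, so the roots are the complex-conjugate pair z = (-b +/- i sqrt(-D)) / (2a) = 0.0834 +/- 0.828i.
For a conjugate pair |z|^2 = z * conj(z) = (product of roots) = c/a = 1/(1.444) = 0.692521, so |z| = sqrt(0.692521) = 0.8322 for both roots.
Moduli of all roots: 0.8322, 0.8322.
All moduli strictly greater than 1? No.
Verdict: Not stationary.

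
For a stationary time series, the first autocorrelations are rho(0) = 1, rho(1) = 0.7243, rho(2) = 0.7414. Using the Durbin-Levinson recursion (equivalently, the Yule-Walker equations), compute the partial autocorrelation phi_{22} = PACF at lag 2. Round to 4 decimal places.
\phi_{22} = 0.4560

The PACF at lag k is phi_{kk}, the last component of the solution
to the Yule-Walker system G_k phi = r_k where
  (G_k)_{ij} = rho(|i - j|), (r_k)_i = rho(i), i,j = 1..k.
Equivalently, Durbin-Levinson gives phi_{kk} iteratively:
  phi_{11} = rho(1)
  phi_{kk} = [rho(k) - sum_{j=1..k-1} phi_{k-1,j} rho(k-j)]
            / [1 - sum_{j=1..k-1} phi_{k-1,j} rho(j)],
  phi_{k,j} = phi_{k-1,j} - phi_{kk} phi_{k-1,k-j},  j = 1..k-1.
Step k = 1:
  phi_11 = rho(1) = 0.7243.
Step k = 2:
  phi_22 = [rho(2) - phi_11 rho(1)] / [1 - phi_11 rho(1)] = [0.7414 - (0.7243)(0.7243)] / [1 - (0.7243)(0.7243)]
         = 0.21678951 / 0.47538951 = 0.456.
Therefore phi_{22} = 0.4560.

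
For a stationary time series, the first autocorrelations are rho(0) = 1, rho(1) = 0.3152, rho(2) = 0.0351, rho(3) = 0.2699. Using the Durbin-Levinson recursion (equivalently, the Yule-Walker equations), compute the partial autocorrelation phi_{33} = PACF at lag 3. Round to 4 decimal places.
\phi_{33} = 0.3131

The PACF at lag k is phi_{kk}, the last component of the solution
to the Yule-Walker system G_k phi = r_k where
  (G_k)_{ij} = rho(|i - j|), (r_k)_i = rho(i), i,j = 1..k.
Equivalently, Durbin-Levinson gives phi_{kk} iteratively:
  phi_{11} = rho(1)
  phi_{kk} = [rho(k) - sum_{j=1..k-1} phi_{k-1,j} rho(k-j)]
            / [1 - sum_{j=1..k-1} phi_{k-1,j} rho(j)],
  phi_{k,j} = phi_{k-1,j} - phi_{kk} phi_{k-1,k-j},  j = 1..k-1.
Step k = 1:
  phi_11 = rho(1) = 0.3152.
Step k = 2:
  phi_22 = [rho(2) - phi_11 rho(1)] / [1 - phi_11 rho(1)] = [0.0351 - (0.3152)(0.3152)] / [1 - (0.3152)(0.3152)]
         = -0.06425104 / 0.90064896 = -0.071339.
  Update: phi_21 = phi_11 - phi_22 phi_11 = 0.3152 - (-0.071339)(0.3152) = 0.337686.
Step k = 3:
  phi_33 = [rho(3) - phi_21 rho(2) - phi_22 rho(1)] / [1 - phi_21 rho(1) - phi_22 rho(2)]
    numerator   = 0.2699 - (0.337686)(0.0351) - (-0.071339)(0.3152) = 0.28053315
    denominator = 1 - (0.337686)(0.3152) - (-0.071339)(0.0351) = 0.89606538
  phi_33 = 0.28053315 / 0.89606538 = 0.3131.
Therefore phi_{33} = 0.3131.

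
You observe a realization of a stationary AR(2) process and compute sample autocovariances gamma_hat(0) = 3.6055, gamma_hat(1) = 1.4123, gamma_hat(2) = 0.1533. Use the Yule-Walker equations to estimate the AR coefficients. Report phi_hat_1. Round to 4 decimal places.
\hat\phi_{1} = 0.4430

The Yule-Walker equations for an AR(p) process read, in matrix form,
  Gamma_p phi = r_p,   with   (Gamma_p)_{ij} = gamma(|i - j|),
                       (r_p)_i = gamma(i),   i,j = 1..p.
Substitute the sample gammas (Toeplitz matrix and right-hand side of size 2):
  Gamma_p = [[3.6055, 1.4123], [1.4123, 3.6055]]
  r_p     = [1.4123, 0.1533]
Written out:
  3.6055 phi_1 + 1.4123 phi_2 = 1.4123
  1.4123 phi_1 + 3.6055 phi_2 = 0.1533
Solve by Cramer's rule:
  det = gamma(0)^2 - gamma(1)^2 = (3.6055)^2 - (1.4123)^2 = 12.99963025 - 1.99459129 = 11.00503896
  phi_hat_1 = [gamma(1) gamma(0) - gamma(1) gamma(2)] / det = [(1.4123)(3.6055) - (1.4123)(0.1533)] / 11.00503896 = 4.87554206 / 11.00503896 = 0.443
  phi_hat_2 = [gamma(0) gamma(2) - gamma(1)^2] / det = [(3.6055)(0.1533) - (1.4123)^2] / 11.00503896 = -1.44186814 / 11.00503896 = -0.131
So phi_hat = [0.4430, -0.1310].
Therefore phi_hat_1 = 0.4430.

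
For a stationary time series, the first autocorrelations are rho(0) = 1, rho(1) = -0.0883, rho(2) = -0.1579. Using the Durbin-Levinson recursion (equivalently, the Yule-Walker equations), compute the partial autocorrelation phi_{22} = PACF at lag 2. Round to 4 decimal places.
\phi_{22} = -0.1670

The PACF at lag k is phi_{kk}, the last component of the solution
to the Yule-Walker system G_k phi = r_k where
  (G_k)_{ij} = rho(|i - j|), (r_k)_i = rho(i), i,j = 1..k.
Equivalently, Durbin-Levinson gives phi_{kk} iteratively:
  phi_{11} = rho(1)
  phi_{kk} = [rho(k) - sum_{j=1..k-1} phi_{k-1,j} rho(k-j)]
            / [1 - sum_{j=1..k-1} phi_{k-1,j} rho(j)],
  phi_{k,j} = phi_{k-1,j} - phi_{kk} phi_{k-1,k-j},  j = 1..k-1.
Step k = 1:
  phi_11 = rho(1) = -0.0883.
Step k = 2:
  phi_22 = [rho(2) - phi_11 rho(1)] / [1 - phi_11 rho(1)] = [-0.1579 - (-0.0883)(-0.0883)] / [1 - (-0.0883)(-0.0883)]
         = -0.16569689 / 0.99220311 = -0.167.
Therefore phi_{22} = -0.1670.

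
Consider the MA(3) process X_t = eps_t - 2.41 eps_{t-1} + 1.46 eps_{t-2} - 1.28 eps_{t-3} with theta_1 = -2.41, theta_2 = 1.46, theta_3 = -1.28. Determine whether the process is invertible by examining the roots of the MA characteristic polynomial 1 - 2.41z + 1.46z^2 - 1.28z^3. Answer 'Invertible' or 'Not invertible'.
\text{Not invertible}

The MA(q) characteristic polynomial is P(z) = 1 - 2.41z + 1.46z^2 - 1.28z^3.
Invertibility requires all roots to lie outside the unit circle, i.e. |z| > 1 for every root.
Degree 3: look for a simple real root z0 first, then factor out (1 - z/z0) and solve the remaining quadratic.
Testing z0 = 0.5: P(0.5) = 1 + (-2.41)(0.5) + (1.46)(0.5)^2 + (-1.28)(0.5)^3
  = 1 + (-1.205) + (0.365) + (-0.16) = 0.  So z_0 = 0.5 is a root, |z_0| = 0.5.
Divide out the factor (1 - 2 z) = (1 - z/z0) (since 1/z0 = 2):
  P(z) = (1 - 2 z)(1 + (-0.41) z + (0.64) z^2)
  [check: z-coef -0.41 - (2) = -2.41; z^2-coef 0.64 - (2)(-0.41) = 1.46; z^3-coef -(2)(0.64) = -1.28.]
Remaining roots from the quadratic factor 1 + (-0.41) z + (0.64) z^2:
  Set 1 + (-0.41) z + (0.64) z^2 = 0, i.e. a z^2 + b z + c = 0 with a = 0.64, b = -0.41, c = 1.
  Discriminant D = b^2 - 4ac = (-0.41)^2 - 4*(0.64)*1 = 0.1681 - (2.56) = -2.3919.
  D < 0, so the roots are the complex-conjugate pair z = (-b +/- i sqrt(-D)) / (2a) = 0.3203 +/- 1.2083i.
  For a conjugate pair |z|^2 = z * conj(z) = (product of roots) = c/a = 1/(0.64) = 1.5625, so |z| = sqrt(1.5625) = 1.25 for both roots.
Moduli of all roots: 0.5000, 1.2500, 1.2500.
All moduli strictly greater than 1? No.
Verdict: Not invertible.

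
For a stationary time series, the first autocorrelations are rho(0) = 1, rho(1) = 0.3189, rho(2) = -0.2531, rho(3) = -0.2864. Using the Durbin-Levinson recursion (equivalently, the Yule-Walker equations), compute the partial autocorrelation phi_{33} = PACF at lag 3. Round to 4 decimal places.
\phi_{33} = -0.0631

The PACF at lag k is phi_{kk}, the last component of the solution
to the Yule-Walker system G_k phi = r_k where
  (G_k)_{ij} = rho(|i - j|), (r_k)_i = rho(i), i,j = 1..k.
Equivalently, Durbin-Levinson gives phi_{kk} iteratively:
  phi_{11} = rho(1)
  phi_{kk} = [rho(k) - sum_{j=1..k-1} phi_{k-1,j} rho(k-j)]
            / [1 - sum_{j=1..k-1} phi_{k-1,j} rho(j)],
  phi_{k,j} = phi_{k-1,j} - phi_{kk} phi_{k-1,k-j},  j = 1..k-1.
Step k = 1:
  phi_11 = rho(1) = 0.3189.
Step k = 2:
  phi_22 = [rho(2) - phi_11 rho(1)] / [1 - phi_11 rho(1)] = [-0.2531 - (0.3189)(0.3189)] / [1 - (0.3189)(0.3189)]
         = -0.35479721 / 0.89830279 = -0.394964.
  Update: phi_21 = phi_11 - phi_22 phi_11 = 0.3189 - (-0.394964)(0.3189) = 0.444854.
Step k = 3:
  phi_33 = [rho(3) - phi_21 rho(2) - phi_22 rho(1)] / [1 - phi_21 rho(1) - phi_22 rho(2)]
    numerator   = -0.2864 - (0.444854)(-0.2531) - (-0.394964)(0.3189) = -0.04785345
    denominator = 1 - (0.444854)(0.3189) - (-0.394964)(-0.2531) = 0.75817069
  phi_33 = -0.04785345 / 0.75817069 = -0.0631.
Therefore phi_{33} = -0.0631.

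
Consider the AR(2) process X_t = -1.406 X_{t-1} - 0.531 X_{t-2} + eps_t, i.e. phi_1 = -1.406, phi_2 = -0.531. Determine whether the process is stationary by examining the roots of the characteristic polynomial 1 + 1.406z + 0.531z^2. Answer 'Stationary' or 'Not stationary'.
\text{Stationary}

The AR(p) characteristic polynomial is P(z) = 1 + 1.406z + 0.531z^2.
Stationarity requires all roots to lie outside the unit circle, i.e. |z| > 1 for every root.
Set 1 + (1.406) z + (0.531) z^2 = 0, i.e. a z^2 + b z + c = 0 with a = 0.531, b = 1.406, c = 1.
Discriminant D = b^2 - 4ac = (1.406)^2 - 4*(0.531)*1 = 1.976836 - (2.124) = -0.147164.
D < 0, so the roots are the complex-conjugate pair z = (-b +/- i sqrt(-D)) / (2a) = -1.3239 +/- 0.3612i.
For a conjugate pair |z|^2 = z * conj(z) = (product of roots) = c/a = 1/(0.531) = 1.883239, so |z| = sqrt(1.883239) = 1.3723 for both roots.
Moduli of all roots: 1.3723, 1.3723.
All moduli strictly greater than 1? Yes.
Verdict: Stationary.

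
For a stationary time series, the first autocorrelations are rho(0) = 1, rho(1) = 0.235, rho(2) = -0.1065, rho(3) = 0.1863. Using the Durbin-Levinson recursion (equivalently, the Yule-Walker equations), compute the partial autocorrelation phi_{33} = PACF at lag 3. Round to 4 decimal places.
\phi_{33} = 0.2790

The PACF at lag k is phi_{kk}, the last component of the solution
to the Yule-Walker system G_k phi = r_k where
  (G_k)_{ij} = rho(|i - j|), (r_k)_i = rho(i), i,j = 1..k.
Equivalently, Durbin-Levinson gives phi_{kk} iteratively:
  phi_{11} = rho(1)
  phi_{kk} = [rho(k) - sum_{j=1..k-1} phi_{k-1,j} rho(k-j)]
            / [1 - sum_{j=1..k-1} phi_{k-1,j} rho(j)],
  phi_{k,j} = phi_{k-1,j} - phi_{kk} phi_{k-1,k-j},  j = 1..k-1.
Step k = 1:
  phi_11 = rho(1) = 0.235.
Step k = 2:
  phi_22 = [rho(2) - phi_11 rho(1)] / [1 - phi_11 rho(1)] = [-0.1065 - (0.235)(0.235)] / [1 - (0.235)(0.235)]
         = -0.161725 / 0.944775 = -0.171178.
  Update: phi_21 = phi_11 - phi_22 phi_11 = 0.235 - (-0.171178)(0.235) = 0.275227.
Step k = 3:
  phi_33 = [rho(3) - phi_21 rho(2) - phi_22 rho(1)] / [1 - phi_21 rho(1) - phi_22 rho(2)]
    numerator   = 0.1863 - (0.275227)(-0.1065) - (-0.171178)(0.235) = 0.25583857
    denominator = 1 - (0.275227)(0.235) - (-0.171178)(-0.1065) = 0.91709119
  phi_33 = 0.25583857 / 0.91709119 = 0.279.
Therefore phi_{33} = 0.2790.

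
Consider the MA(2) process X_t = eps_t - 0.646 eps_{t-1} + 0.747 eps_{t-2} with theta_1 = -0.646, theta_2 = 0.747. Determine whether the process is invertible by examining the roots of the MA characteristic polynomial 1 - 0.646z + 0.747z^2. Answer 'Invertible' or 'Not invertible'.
\text{Invertible}

The MA(q) characteristic polynomial is P(z) = 1 - 0.646z + 0.747z^2.
Invertibility requires all roots to lie outside the unit circle, i.e. |z| > 1 for every root.
Set 1 + (-0.646) z + (0.747) z^2 = 0, i.e. a z^2 + b z + c = 0 with a = 0.747, b = -0.646, c = 1.
Discriminant D = b^2 - 4ac = (-0.646)^2 - 4*(0.747)*1 = 0.417316 - (2.988) = -2.570684.
D < 0, so the roots are the complex-conjugate pair z = (-b +/- i sqrt(-D)) / (2a) = 0.4324 +/- 1.0732i.
For a conjugate pair |z|^2 = z * conj(z) = (product of roots) = c/a = 1/(0.747) = 1.338688, so |z| = sqrt(1.338688) = 1.157 for both roots.
Moduli of all roots: 1.1570, 1.1570.
All moduli strictly greater than 1? Yes.
Verdict: Invertible.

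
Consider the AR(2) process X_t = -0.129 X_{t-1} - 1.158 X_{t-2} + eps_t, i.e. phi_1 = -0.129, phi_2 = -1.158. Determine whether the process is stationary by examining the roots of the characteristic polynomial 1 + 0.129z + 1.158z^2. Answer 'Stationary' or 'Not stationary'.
\text{Not stationary}

The AR(p) characteristic polynomial is P(z) = 1 + 0.129z + 1.158z^2.
Stationarity requires all roots to lie outside the unit circle, i.e. |z| > 1 for every root.
Set 1 + (0.129) z + (1.158) z^2 = 0, i.e. a z^2 + b z + c = 0 with a = 1.158, b = 0.129, c = 1.
Discriminant D = b^2 - 4ac = (0.129)^2 - 4*(1.158)*1 = 0.016641 - (4.632) = -4.615359.
D < 0, so the roots are the complex-conjugate pair z = (-b +/- i sqrt(-D)) / (2a) = -0.0557 +/- 0.9276i.
For a conjugate pair |z|^2 = z * conj(z) = (product of roots) = c/a = 1/(1.158) = 0.863558, so |z| = sqrt(0.863558) = 0.9293 for both roots.
Moduli of all roots: 0.9293, 0.9293.
All moduli strictly greater than 1? No.
Verdict: Not stationary.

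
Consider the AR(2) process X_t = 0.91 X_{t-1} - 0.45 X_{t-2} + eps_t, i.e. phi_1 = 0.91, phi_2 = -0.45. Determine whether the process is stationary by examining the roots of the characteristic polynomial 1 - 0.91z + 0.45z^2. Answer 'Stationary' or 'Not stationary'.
\text{Stationary}

The AR(p) characteristic polynomial is P(z) = 1 - 0.91z + 0.45z^2.
Stationarity requires all roots to lie outside the unit circle, i.e. |z| > 1 for every root.
Set 1 + (-0.91) z + (0.45) z^2 = 0, i.e. a z^2 + b z + c = 0 with a = 0.45, b = -0.91, c = 1.
Discriminant D = b^2 - 4ac = (-0.91)^2 - 4*(0.45)*1 = 0.8281 - (1.8) = -0.9719.
D < 0, so the roots are the complex-conjugate pair z = (-b +/- i sqrt(-D)) / (2a) = 1.0111 +/- 1.0954i.
For a conjugate pair |z|^2 = z * conj(z) = (product of roots) = c/a = 1/(0.45) = 2.222222, so |z| = sqrt(2.222222) = 1.4907 for both roots.
Moduli of all roots: 1.4907, 1.4907.
All moduli strictly greater than 1? Yes.
Verdict: Stationary.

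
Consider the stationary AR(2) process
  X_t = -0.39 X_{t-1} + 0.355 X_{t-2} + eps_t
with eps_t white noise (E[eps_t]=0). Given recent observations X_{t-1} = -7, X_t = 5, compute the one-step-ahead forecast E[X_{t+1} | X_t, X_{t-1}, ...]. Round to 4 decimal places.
E[X_{t+1} \mid \mathcal F_t] = -4.4350

For an AR(p) model X_t = c + sum_i phi_i X_{t-i} + eps_t, the
one-step-ahead conditional mean is
  E[X_{t+1} | X_t, ...] = c + sum_i phi_i X_{t+1-i}.
Substitute known values:
  E[X_{t+1} | ...] = (-0.39) * (5) + (0.355) * (-7)
                   = -4.4350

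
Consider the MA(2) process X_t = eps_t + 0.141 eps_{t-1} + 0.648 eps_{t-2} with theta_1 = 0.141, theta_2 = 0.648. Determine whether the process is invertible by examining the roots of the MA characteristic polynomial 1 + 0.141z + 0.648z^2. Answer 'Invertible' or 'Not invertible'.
\text{Invertible}

The MA(q) characteristic polynomial is P(z) = 1 + 0.141z + 0.648z^2.
Invertibility requires all roots to lie outside the unit circle, i.e. |z| > 1 for every root.
Set 1 + (0.141) z + (0.648) z^2 = 0, i.e. a z^2 + b z + c = 0 with a = 0.648, b = 0.141, c = 1.
Discriminant D = b^2 - 4ac = (0.141)^2 - 4*(0.648)*1 = 0.019881 - (2.592) = -2.572119.
D < 0, so the roots are the complex-conjugate pair z = (-b +/- i sqrt(-D)) / (2a) = -0.1088 +/- 1.2375i.
For a conjugate pair |z|^2 = z * conj(z) = (product of roots) = c/a = 1/(0.648) = 1.54321, so |z| = sqrt(1.54321) = 1.2423 for both roots.
Moduli of all roots: 1.2423, 1.2423.
All moduli strictly greater than 1? Yes.
Verdict: Invertible.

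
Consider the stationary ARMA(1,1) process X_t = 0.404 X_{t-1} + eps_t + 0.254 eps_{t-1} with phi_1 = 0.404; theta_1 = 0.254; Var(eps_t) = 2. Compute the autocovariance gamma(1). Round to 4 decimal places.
\gamma(1) = 1.7341

Multiply the model equation by X_{t-k} and take expectations. With theta_0 = psi_0 = 1 and psi_j the MA(infinity) weights, this gives
  gamma(k) - sum_i phi_i gamma(k-i) = c_k,
  c_k = sigma^2 * sum_{j=k..q} theta_j psi_{j-k}   (c_k = 0 for k > q),
using gamma(-m) = gamma(m).
psi-weights needed (psi_j = theta_j + sum_i phi_i psi_{j-i}):
  psi_1 = theta_1 + phi_1 = 0.254 + (0.404) = 0.658
Right-hand sides:
  c_0 = sigma^2 (1 + theta_1 psi_1) = 2 * (1 + (0.254)(0.658)) = 2 * 1.167132 = 2.334264
  c_1 = sigma^2 theta_1 = 2 * (0.254) = 0.508
  c_2 = 0
Equations for k = 0 and k = 1 (AR order 1):
  gamma(0) = phi_1 gamma(1) + c_0
  gamma(1) = phi_1 gamma(0) + c_1
Substituting the second into the first: gamma(0) (1 - phi_1^2) = c_0 + phi_1 c_1, so
  gamma(0) = (c_0 + phi_1 c_1) / (1 - phi_1^2) = (2.334264 + (0.404)(0.508)) / (1 - (0.404)^2) = 2.539496 / 0.836784 = 3.034829.
  gamma(1) = phi_1 gamma(0) + c_1 = (0.404)(3.034829) + (0.508) = 1.734071.
Therefore gamma(1) = 1.7341 (to 4 decimal places).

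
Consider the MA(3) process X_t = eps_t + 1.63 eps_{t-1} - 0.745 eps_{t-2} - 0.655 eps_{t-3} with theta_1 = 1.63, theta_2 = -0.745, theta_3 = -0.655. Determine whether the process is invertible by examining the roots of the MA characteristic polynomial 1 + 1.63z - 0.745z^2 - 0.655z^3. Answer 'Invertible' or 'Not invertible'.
\text{Not invertible}

The MA(q) characteristic polynomial is P(z) = 1 + 1.63z - 0.745z^2 - 0.655z^3.
Invertibility requires all roots to lie outside the unit circle, i.e. |z| > 1 for every root.
Degree 3: look for a simple real root z0 first, then factor out (1 - z/z0) and solve the remaining quadratic.
Testing z0 = -2: P(-2) = 1 + (1.63)(-2) + (-0.745)(-2)^2 + (-0.655)(-2)^3
  = 1 + (-3.26) + (-2.98) + (5.24) = 0.  So z_0 = -2 is a root, |z_0| = 2.
Divide out the factor (1 + 0.5 z) = (1 - z/z0) (since 1/z0 = -0.5):
  P(z) = (1 + 0.5 z)(1 + (1.13) z + (-1.31) z^2)
  [check: z-coef 1.13 - (-0.5) = 1.63; z^2-coef -1.31 - (-0.5)(1.13) = -0.745; z^3-coef -(-0.5)(-1.31) = -0.655.]
Remaining roots from the quadratic factor 1 + (1.13) z + (-1.31) z^2:
  Set 1 + (1.13) z + (-1.31) z^2 = 0, i.e. a z^2 + b z + c = 0 with a = -1.31, b = 1.13, c = 1.
  Discriminant D = b^2 - 4ac = (1.13)^2 - 4*(-1.31)*1 = 1.2769 - (-5.24) = 6.5169.
  D >= 0, so the roots are real: z = (-b +/- sqrt(D)) / (2a) = (-1.13 +/- 2.552822) / (-2.62).
    z_1 = (-1.13 + 2.552822) / (-2.62) = -0.5431,   |z_1| = 0.5431.
    z_2 = (-1.13 - 2.552822) / (-2.62) = 1.4057,   |z_2| = 1.4057.
Moduli of all roots: 2.0000, 0.5431, 1.4057.
All moduli strictly greater than 1? No.
Verdict: Not invertible.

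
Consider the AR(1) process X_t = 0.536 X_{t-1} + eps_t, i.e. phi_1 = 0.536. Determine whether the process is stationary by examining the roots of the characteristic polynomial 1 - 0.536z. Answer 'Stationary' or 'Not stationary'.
\text{Stationary}

The AR(p) characteristic polynomial is P(z) = 1 - 0.536z.
Stationarity requires all roots to lie outside the unit circle, i.e. |z| > 1 for every root.
This is linear in z: 1 + (-0.536) z = 0  =>  z = -1/(-0.536) = 1.865672,  |z| = 1.865672.
Moduli of all roots: 1.8657.
All moduli strictly greater than 1? Yes.
Verdict: Stationary.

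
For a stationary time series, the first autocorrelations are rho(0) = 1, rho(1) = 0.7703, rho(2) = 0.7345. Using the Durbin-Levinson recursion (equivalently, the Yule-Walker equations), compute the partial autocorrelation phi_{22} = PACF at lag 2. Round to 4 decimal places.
\phi_{22} = 0.3471

The PACF at lag k is phi_{kk}, the last component of the solution
to the Yule-Walker system G_k phi = r_k where
  (G_k)_{ij} = rho(|i - j|), (r_k)_i = rho(i), i,j = 1..k.
Equivalently, Durbin-Levinson gives phi_{kk} iteratively:
  phi_{11} = rho(1)
  phi_{kk} = [rho(k) - sum_{j=1..k-1} phi_{k-1,j} rho(k-j)]
            / [1 - sum_{j=1..k-1} phi_{k-1,j} rho(j)],
  phi_{k,j} = phi_{k-1,j} - phi_{kk} phi_{k-1,k-j},  j = 1..k-1.
Step k = 1:
  phi_11 = rho(1) = 0.7703.
Step k = 2:
  phi_22 = [rho(2) - phi_11 rho(1)] / [1 - phi_11 rho(1)] = [0.7345 - (0.7703)(0.7703)] / [1 - (0.7703)(0.7703)]
         = 0.14113791 / 0.40663791 = 0.3471.
Therefore phi_{22} = 0.3471.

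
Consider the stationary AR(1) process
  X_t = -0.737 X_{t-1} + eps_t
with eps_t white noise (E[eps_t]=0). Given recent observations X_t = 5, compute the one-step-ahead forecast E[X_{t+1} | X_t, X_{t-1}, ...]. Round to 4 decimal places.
E[X_{t+1} \mid \mathcal F_t] = -3.6850

For an AR(p) model X_t = c + sum_i phi_i X_{t-i} + eps_t, the
one-step-ahead conditional mean is
  E[X_{t+1} | X_t, ...] = c + sum_i phi_i X_{t+1-i}.
Substitute known values:
  E[X_{t+1} | ...] = (-0.737) * (5)
                   = -3.6850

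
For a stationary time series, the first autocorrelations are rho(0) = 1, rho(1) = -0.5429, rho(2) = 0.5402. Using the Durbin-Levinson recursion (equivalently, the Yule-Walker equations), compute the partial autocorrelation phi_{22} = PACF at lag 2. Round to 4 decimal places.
\phi_{22} = 0.3480

The PACF at lag k is phi_{kk}, the last component of the solution
to the Yule-Walker system G_k phi = r_k where
  (G_k)_{ij} = rho(|i - j|), (r_k)_i = rho(i), i,j = 1..k.
Equivalently, Durbin-Levinson gives phi_{kk} iteratively:
  phi_{11} = rho(1)
  phi_{kk} = [rho(k) - sum_{j=1..k-1} phi_{k-1,j} rho(k-j)]
            / [1 - sum_{j=1..k-1} phi_{k-1,j} rho(j)],
  phi_{k,j} = phi_{k-1,j} - phi_{kk} phi_{k-1,k-j},  j = 1..k-1.
Step k = 1:
  phi_11 = rho(1) = -0.5429.
Step k = 2:
  phi_22 = [rho(2) - phi_11 rho(1)] / [1 - phi_11 rho(1)] = [0.5402 - (-0.5429)(-0.5429)] / [1 - (-0.5429)(-0.5429)]
         = 0.24545959 / 0.70525959 = 0.348.
Therefore phi_{22} = 0.3480.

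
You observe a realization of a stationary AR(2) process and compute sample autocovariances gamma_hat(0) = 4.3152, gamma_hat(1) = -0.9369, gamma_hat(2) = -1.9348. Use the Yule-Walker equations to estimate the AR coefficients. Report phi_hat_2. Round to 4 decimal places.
\hat\phi_{2} = -0.5200

The Yule-Walker equations for an AR(p) process read, in matrix form,
  Gamma_p phi = r_p,   with   (Gamma_p)_{ij} = gamma(|i - j|),
                       (r_p)_i = gamma(i),   i,j = 1..p.
Substitute the sample gammas (Toeplitz matrix and right-hand side of size 2):
  Gamma_p = [[4.3152, -0.9369], [-0.9369, 4.3152]]
  r_p     = [-0.9369, -1.9348]
Written out:
  4.3152 phi_1 - 0.9369 phi_2 = -0.9369
  -0.9369 phi_1 + 4.3152 phi_2 = -1.9348
Solve by Cramer's rule:
  det = gamma(0)^2 - gamma(1)^2 = (4.3152)^2 - (-0.9369)^2 = 18.62095104 - 0.87778161 = 17.74316943
  phi_hat_1 = [gamma(1) gamma(0) - gamma(1) gamma(2)] / det = [(-0.9369)(4.3152) - (-0.9369)(-1.9348)] / 17.74316943 = -5.855625 / 17.74316943 = -0.33
  phi_hat_2 = [gamma(0) gamma(2) - gamma(1)^2] / det = [(4.3152)(-1.9348) - (-0.9369)^2] / 17.74316943 = -9.22683057 / 17.74316943 = -0.52
So phi_hat = [-0.3300, -0.5200].
Therefore phi_hat_2 = -0.5200.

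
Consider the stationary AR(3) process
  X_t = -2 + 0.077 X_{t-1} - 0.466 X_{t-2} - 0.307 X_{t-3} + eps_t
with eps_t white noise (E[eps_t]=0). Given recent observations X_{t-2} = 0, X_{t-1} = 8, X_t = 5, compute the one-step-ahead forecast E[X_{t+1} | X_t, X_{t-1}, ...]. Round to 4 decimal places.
E[X_{t+1} \mid \mathcal F_t] = -5.3430

For an AR(p) model X_t = c + sum_i phi_i X_{t-i} + eps_t, the
one-step-ahead conditional mean is
  E[X_{t+1} | X_t, ...] = c + sum_i phi_i X_{t+1-i}.
Substitute known values:
  E[X_{t+1} | ...] = -2 + (0.077) * (5) + (-0.466) * (8) + (-0.307) * (0)
                   = -5.3430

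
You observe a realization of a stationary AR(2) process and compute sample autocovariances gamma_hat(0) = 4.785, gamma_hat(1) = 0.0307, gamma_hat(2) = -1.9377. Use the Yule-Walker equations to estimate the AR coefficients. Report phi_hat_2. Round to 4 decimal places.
\hat\phi_{2} = -0.4050

The Yule-Walker equations for an AR(p) process read, in matrix form,
  Gamma_p phi = r_p,   with   (Gamma_p)_{ij} = gamma(|i - j|),
                       (r_p)_i = gamma(i),   i,j = 1..p.
Substitute the sample gammas (Toeplitz matrix and right-hand side of size 2):
  Gamma_p = [[4.785, 0.0307], [0.0307, 4.785]]
  r_p     = [0.0307, -1.9377]
Written out:
  4.785 phi_1 + 0.0307 phi_2 = 0.0307
  0.0307 phi_1 + 4.785 phi_2 = -1.9377
Solve by Cramer's rule:
  det = gamma(0)^2 - gamma(1)^2 = (4.785)^2 - (0.0307)^2 = 22.896225 - 0.00094249 = 22.89528251
  phi_hat_1 = [gamma(1) gamma(0) - gamma(1) gamma(2)] / det = [(0.0307)(4.785) - (0.0307)(-1.9377)] / 22.89528251 = 0.20638689 / 22.89528251 = 0.009
  phi_hat_2 = [gamma(0) gamma(2) - gamma(1)^2] / det = [(4.785)(-1.9377) - (0.0307)^2] / 22.89528251 = -9.27283699 / 22.89528251 = -0.405
So phi_hat = [0.0090, -0.4050].
Therefore phi_hat_2 = -0.4050.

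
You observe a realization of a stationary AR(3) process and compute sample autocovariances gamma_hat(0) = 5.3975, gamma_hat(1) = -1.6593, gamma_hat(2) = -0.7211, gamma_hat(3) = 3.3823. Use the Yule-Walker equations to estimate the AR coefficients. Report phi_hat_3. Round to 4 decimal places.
\hat\phi_{3} = 0.5870

The Yule-Walker equations for an AR(p) process read, in matrix form,
  Gamma_p phi = r_p,   with   (Gamma_p)_{ij} = gamma(|i - j|),
                       (r_p)_i = gamma(i),   i,j = 1..p.
Substitute the sample gammas (Toeplitz matrix and right-hand side of size 3):
  Gamma_p = [[5.3975, -1.6593, -0.7211], [-1.6593, 5.3975, -1.6593], [-0.7211, -1.6593, 5.3975]]
  r_p     = [-1.6593, -0.7211, 3.3823]
Written out (R1..R3):
  (R1) 5.3975 phi_1 - 1.6593 phi_2 - 0.7211 phi_3 = -1.6593
  (R2) -1.6593 phi_1 + 5.3975 phi_2 - 1.6593 phi_3 = -0.7211
  (R3) -0.7211 phi_1 - 1.6593 phi_2 + 5.3975 phi_3 = 3.3823
Gaussian elimination:
  R2 <- R2 - (-1.6593/5.3975) R1 = R2 - (-0.30742) R1:  4.887398 phi_2 - 1.880981 phi_3 = -1.231202
  R3 <- R3 - (-0.7211/5.3975) R1 = R3 - (-0.133599) R1:  -1.880981 phi_2 + 5.301162 phi_3 = 3.160619
  R3 <- R3 - (-1.880981/4.887398) R2 = R3 - (-0.384863) R2:  4.577241 phi_3 = 2.686775
Back-substitution:
  phi_hat_3 = 2.686775 / 4.577241 = 0.586986
  phi_hat_2 = (-1.231202 - (-1.880981)(0.586986)) / 4.887398 = -0.026004
  phi_hat_1 = (-1.6593 - (-1.6593)(-0.026004) - (-0.7211)(0.586986)) / 5.3975 = -0.236994
So phi_hat = [-0.2370, -0.0260, 0.5870].
Therefore phi_hat_3 = 0.5870.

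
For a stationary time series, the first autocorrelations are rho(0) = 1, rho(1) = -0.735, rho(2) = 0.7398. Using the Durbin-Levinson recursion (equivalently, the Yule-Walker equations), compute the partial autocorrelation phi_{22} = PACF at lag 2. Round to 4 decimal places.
\phi_{22} = 0.4341

The PACF at lag k is phi_{kk}, the last component of the solution
to the Yule-Walker system G_k phi = r_k where
  (G_k)_{ij} = rho(|i - j|), (r_k)_i = rho(i), i,j = 1..k.
Equivalently, Durbin-Levinson gives phi_{kk} iteratively:
  phi_{11} = rho(1)
  phi_{kk} = [rho(k) - sum_{j=1..k-1} phi_{k-1,j} rho(k-j)]
            / [1 - sum_{j=1..k-1} phi_{k-1,j} rho(j)],
  phi_{k,j} = phi_{k-1,j} - phi_{kk} phi_{k-1,k-j},  j = 1..k-1.
Step k = 1:
  phi_11 = rho(1) = -0.735.
Step k = 2:
  phi_22 = [rho(2) - phi_11 rho(1)] / [1 - phi_11 rho(1)] = [0.7398 - (-0.735)(-0.735)] / [1 - (-0.735)(-0.735)]
         = 0.199575 / 0.459775 = 0.4341.
Therefore phi_{22} = 0.4341.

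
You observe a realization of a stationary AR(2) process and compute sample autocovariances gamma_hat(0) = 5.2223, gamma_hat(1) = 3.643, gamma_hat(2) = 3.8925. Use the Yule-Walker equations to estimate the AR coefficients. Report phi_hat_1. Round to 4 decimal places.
\hat\phi_{1} = 0.3460

The Yule-Walker equations for an AR(p) process read, in matrix form,
  Gamma_p phi = r_p,   with   (Gamma_p)_{ij} = gamma(|i - j|),
                       (r_p)_i = gamma(i),   i,j = 1..p.
Substitute the sample gammas (Toeplitz matrix and right-hand side of size 2):
  Gamma_p = [[5.2223, 3.643], [3.643, 5.2223]]
  r_p     = [3.643, 3.8925]
Written out:
  5.2223 phi_1 + 3.643 phi_2 = 3.643
  3.643 phi_1 + 5.2223 phi_2 = 3.8925
Solve by Cramer's rule:
  det = gamma(0)^2 - gamma(1)^2 = (5.2223)^2 - (3.643)^2 = 27.27241729 - 13.271449 = 14.00096829
  phi_hat_1 = [gamma(1) gamma(0) - gamma(1) gamma(2)] / det = [(3.643)(5.2223) - (3.643)(3.8925)] / 14.00096829 = 4.8444614 / 14.00096829 = 0.346
  phi_hat_2 = [gamma(0) gamma(2) - gamma(1)^2] / det = [(5.2223)(3.8925) - (3.643)^2] / 14.00096829 = 7.05635375 / 14.00096829 = 0.504
So phi_hat = [0.3460, 0.5040].
Therefore phi_hat_1 = 0.3460.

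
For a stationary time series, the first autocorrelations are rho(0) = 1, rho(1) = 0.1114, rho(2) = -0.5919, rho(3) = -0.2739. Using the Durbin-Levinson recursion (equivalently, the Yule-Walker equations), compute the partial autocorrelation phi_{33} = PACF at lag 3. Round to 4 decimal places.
\phi_{33} = -0.1610

The PACF at lag k is phi_{kk}, the last component of the solution
to the Yule-Walker system G_k phi = r_k where
  (G_k)_{ij} = rho(|i - j|), (r_k)_i = rho(i), i,j = 1..k.
Equivalently, Durbin-Levinson gives phi_{kk} iteratively:
  phi_{11} = rho(1)
  phi_{kk} = [rho(k) - sum_{j=1..k-1} phi_{k-1,j} rho(k-j)]
            / [1 - sum_{j=1..k-1} phi_{k-1,j} rho(j)],
  phi_{k,j} = phi_{k-1,j} - phi_{kk} phi_{k-1,k-j},  j = 1..k-1.
Step k = 1:
  phi_11 = rho(1) = 0.1114.
Step k = 2:
  phi_22 = [rho(2) - phi_11 rho(1)] / [1 - phi_11 rho(1)] = [-0.5919 - (0.1114)(0.1114)] / [1 - (0.1114)(0.1114)]
         = -0.60430996 / 0.98759004 = -0.611904.
  Update: phi_21 = phi_11 - phi_22 phi_11 = 0.1114 - (-0.611904)(0.1114) = 0.179566.
Step k = 3:
  phi_33 = [rho(3) - phi_21 rho(2) - phi_22 rho(1)] / [1 - phi_21 rho(1) - phi_22 rho(2)]
    numerator   = -0.2739 - (0.179566)(-0.5919) - (-0.611904)(0.1114) = -0.09944878
    denominator = 1 - (0.179566)(0.1114) - (-0.611904)(-0.5919) = 0.61781056
  phi_33 = -0.09944878 / 0.61781056 = -0.161.
Therefore phi_{33} = -0.1610.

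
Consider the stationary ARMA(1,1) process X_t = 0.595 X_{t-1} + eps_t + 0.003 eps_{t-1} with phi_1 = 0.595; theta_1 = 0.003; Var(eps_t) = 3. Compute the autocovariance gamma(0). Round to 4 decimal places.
\gamma(0) = 4.6608

Multiply the model equation by X_{t-k} and take expectations. With theta_0 = psi_0 = 1 and psi_j the MA(infinity) weights, this gives
  gamma(k) - sum_i phi_i gamma(k-i) = c_k,
  c_k = sigma^2 * sum_{j=k..q} theta_j psi_{j-k}   (c_k = 0 for k > q),
using gamma(-m) = gamma(m).
psi-weights needed (psi_j = theta_j + sum_i phi_i psi_{j-i}):
  psi_1 = theta_1 + phi_1 = 0.003 + (0.595) = 0.598
Right-hand sides:
  c_0 = sigma^2 (1 + theta_1 psi_1) = 3 * (1 + (0.003)(0.598)) = 3 * 1.001794 = 3.005382
  c_1 = sigma^2 theta_1 = 3 * (0.003) = 0.009
  c_2 = 0
Equations for k = 0 and k = 1 (AR order 1):
  gamma(0) = phi_1 gamma(1) + c_0
  gamma(1) = phi_1 gamma(0) + c_1
Substituting the second into the first: gamma(0) (1 - phi_1^2) = c_0 + phi_1 c_1, so
  gamma(0) = (c_0 + phi_1 c_1) / (1 - phi_1^2) = (3.005382 + (0.595)(0.009)) / (1 - (0.595)^2) = 3.010737 / 0.645975 = 4.660764.
Therefore gamma(0) = 4.6608 (to 4 decimal places).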